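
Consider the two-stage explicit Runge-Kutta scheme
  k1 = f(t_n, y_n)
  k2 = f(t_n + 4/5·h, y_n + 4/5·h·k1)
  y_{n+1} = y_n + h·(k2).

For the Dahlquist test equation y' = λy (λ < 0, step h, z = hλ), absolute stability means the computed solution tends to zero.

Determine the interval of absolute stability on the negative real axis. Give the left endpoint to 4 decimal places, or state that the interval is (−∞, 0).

On y'=λy, z=hλ:
  k1=λy_n ⇒ h·k1=z·y_n;  k2=λ(1+4/5z)y_n ⇒ h·k2=z(1+4/5z)y_n
  y_{n+1}/y_n = 1 + z(1+4/5z) = 1 + z + 4/5z²
  Hence R(z) = 1 + z + 4/5z².

Solve |R(x)|<1 on ℝ⁻.
x=-1.3: |R|=1.0520
R=1: x+4/5x²=0 ⇒ x=−5/4=-1.2500; min R=1−1/(4·4/5)=0.6875>−1
Confirm numerically:
  x=-1.165: |R|=0.92078 <1
  x=-1.035: |R|=0.82198 <1
  x=-1.029: |R|=0.81807 <1
  x=-0.858: |R|=0.73093 <1
  x=-1.663: |R|=1.54946 >1
  x=-1.516: |R|=1.32260 >1
So |R|<1 on (-1.2500, 0).

z∈(-1.2500,0).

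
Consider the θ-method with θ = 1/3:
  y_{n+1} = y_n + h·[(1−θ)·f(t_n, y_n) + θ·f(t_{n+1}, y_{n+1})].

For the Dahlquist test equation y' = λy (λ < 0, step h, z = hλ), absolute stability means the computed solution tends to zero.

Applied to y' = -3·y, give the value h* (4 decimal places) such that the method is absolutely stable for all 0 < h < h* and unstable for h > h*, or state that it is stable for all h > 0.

(-6.0000,0); λ=-3 ⇒ h* = (6)/3 = 2.0000.

Test eqn y'=λy, z=hλ:
  y_{n+1} = y_n + z·[2/3·y_n + 1/3·y_{n+1}] ⇒ (1 − 1/3z)y_{n+1} = (1 + 2/3z)y_n
  so R(z) = (1 + 2/3z)/(1 − 1/3z).

Find x<0 with |R(x)|<1.
x=-1.7: |R|=0.0851
R=−1: 1+2/3x = −1+1/3x ⇒ -1/3x=2 ⇒ x=2/(-1/3)=-6.0000
Confirm numerically:
  x=-5.660: |R|=0.96074 <1
  x=-3.740: |R|=0.66469 <1
  x=-2.840: |R|=0.45890 <1
  x=-6.505: |R|=1.05313 >1
  x=-6.325: |R|=1.03485 >1
  x=-6.283: |R|=1.03049 >1
Stable set (-6.0000, 0).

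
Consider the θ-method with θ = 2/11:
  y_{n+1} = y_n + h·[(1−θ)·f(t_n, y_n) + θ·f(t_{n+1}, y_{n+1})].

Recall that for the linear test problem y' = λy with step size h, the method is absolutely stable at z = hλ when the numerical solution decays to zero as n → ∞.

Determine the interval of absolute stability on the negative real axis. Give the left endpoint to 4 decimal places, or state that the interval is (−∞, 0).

Test eqn y'=λy, z=hλ:
  y_{n+1} = y_n + z·[9/11·y_n + 2/11·y_{n+1}] ⇒ (1 − 2/11z)y_{n+1} = (1 + 9/11z)y_n
  R(z) = (1 + 9/11z)/(1 − 2/11z).

Need |R(x)|<1, x<0.
x=-1.7: |R|=0.2986
R=−1: 1+9/11x = −1+2/11x ⇒ -7/11x=2 ⇒ x=2/(-7/11)=-3.1429
Confirm numerically:
  x=-2.696: |R|=0.80918 <1
  x=-2.231: |R|=0.58718 <1
  x=-2.199: |R|=0.57092 <1
  x=-1.994: |R|=0.46344 <1
  x=-3.543: |R|=1.15487 >1
  x=-3.536: |R|=1.15228 >1
So |R|<1 on (-3.1429, 0).

(-3.1429, 0).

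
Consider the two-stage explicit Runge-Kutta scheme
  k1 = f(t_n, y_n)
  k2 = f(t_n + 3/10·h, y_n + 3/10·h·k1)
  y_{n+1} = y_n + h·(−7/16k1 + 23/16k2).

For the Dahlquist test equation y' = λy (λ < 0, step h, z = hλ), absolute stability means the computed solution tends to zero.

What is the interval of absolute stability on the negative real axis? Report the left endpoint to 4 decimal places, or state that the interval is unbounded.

(-2.3188, 0).

Test eqn y'=λy, z=hλ:
  k1=λy_n ⇒ h·k1=z·y_n;  k2=λ(1+3/10z)y_n ⇒ h·k2=z(1+3/10z)y_n
  y_{n+1}/y_n = 1 − 7/16z + 23/16z(1+3/10z) = 1 + z + 69/160z²
  Hence R(z) = 1 + z + 69/160z².

Find x<0 with |R(x)|<1.
x=-1.01: |R|=0.4299
R=1: x+69/160x²=0 ⇒ x=−160/69=-2.3188; min R=1−1/(4·69/160)=0.4203>−1
Confirm numerically:
  x=-1.841: |R|=0.62063 <1
  x=-1.549: |R|=0.48574 <1
  x=-1.447: |R|=0.45596 <1
  x=-1.319: |R|=0.43127 <1
  x=-2.856: |R|=1.66159 >1
  x=-2.475: |R|=1.16668 >1
So |R|<1 on (-2.3188, 0).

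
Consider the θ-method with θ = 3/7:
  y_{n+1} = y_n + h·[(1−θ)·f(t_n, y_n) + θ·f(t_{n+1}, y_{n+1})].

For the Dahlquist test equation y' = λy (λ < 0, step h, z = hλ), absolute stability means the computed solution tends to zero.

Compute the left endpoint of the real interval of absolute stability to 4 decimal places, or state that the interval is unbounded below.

left endpoint -14.0000.

Set f=λy, z=hλ:
  y_{n+1} = y_n + z·[4/7·y_n + 3/7·y_{n+1}] ⇒ (1 − 3/7z)y_{n+1} = (1 + 4/7z)y_n
  R(z) = (1 + 4/7z)/(1 − 3/7z).

Need |R(x)|<1, x<0.
x=-0.59: |R|=0.5291
R=−1: 1+4/7x = −1+3/7x ⇒ -1/7x=2 ⇒ x=2/(-1/7)=-14.0000
Confirm numerically:
  x=-11.653: |R|=0.94406 <1
  x=-9.634: |R|=0.87839 <1
  x=-8.369: |R|=0.82462 <1
  x=-8.124: |R|=0.81270 <1
  x=-14.454: |R|=1.00901 >1
  x=-14.352: |R|=1.00703 >1
  x=-14.125: |R|=1.00253 >1
So |R|<1 on (-14.0000, 0).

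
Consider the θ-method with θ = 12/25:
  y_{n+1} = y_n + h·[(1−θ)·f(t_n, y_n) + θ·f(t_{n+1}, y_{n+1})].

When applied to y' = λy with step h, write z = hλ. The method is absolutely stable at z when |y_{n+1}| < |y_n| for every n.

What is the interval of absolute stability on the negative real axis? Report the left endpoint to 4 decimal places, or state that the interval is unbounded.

(-50.0000, 0).

With y'=λy (z=hλ):
  y_{n+1} = y_n + z·[13/25·y_n + 12/25·y_{n+1}] ⇒ (1 − 12/25z)y_{n+1} = (1 + 13/25z)y_n
  so R(z) = (1 + 13/25z)/(1 − 12/25z).

Find x<0 with |R(x)|<1.
x=-0.31: |R|=0.7302
R=−1: 1+13/25x = −1+12/25x ⇒ -1/25x=2 ⇒ x=2/(-1/25)=-50.0000
Confirm numerically:
  x=-40.823: |R|=0.98218 <1
  x=-38.597: |R|=0.97664 <1
  x=-26.500: |R|=0.93149 <1
  x=-50.555: |R|=1.00088 >1
  x=-50.473: |R|=1.00075 >1
Interval (-50.0000, 0).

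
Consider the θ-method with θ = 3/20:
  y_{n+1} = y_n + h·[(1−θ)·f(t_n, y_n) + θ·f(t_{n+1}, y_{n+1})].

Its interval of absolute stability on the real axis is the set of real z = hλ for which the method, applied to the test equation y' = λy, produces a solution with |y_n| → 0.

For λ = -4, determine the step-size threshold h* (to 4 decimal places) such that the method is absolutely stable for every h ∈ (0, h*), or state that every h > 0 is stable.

With y'=λy (z=hλ):
  y_{n+1} = y_n + z·[17/20·y_n + 3/20·y_{n+1}] ⇒ (1 − 3/20z)y_{n+1} = (1 + 17/20z)y_n
  Hence R(z) = (1 + 17/20z)/(1 − 3/20z).

Solve |R(x)|<1 on ℝ⁻.
x=-1.25: |R|=0.0526
R=−1: 1+17/20x = −1+3/20x ⇒ -7/10x=2 ⇒ x=2/(-7/10)=-2.8571
Confirm numerically:
  x=-2.543: |R|=0.84082 <1
  x=-1.637: |R|=0.31428 <1
  x=-1.186: |R|=0.00688 <1
  x=-3.194: |R|=1.15942 >1
  x=-3.001: |R|=1.06944 >1
Stable set (-2.8571, 0).

(-2.8571,0); λ=-4 ⇒ h* = (20/7)/4 = 0.7143.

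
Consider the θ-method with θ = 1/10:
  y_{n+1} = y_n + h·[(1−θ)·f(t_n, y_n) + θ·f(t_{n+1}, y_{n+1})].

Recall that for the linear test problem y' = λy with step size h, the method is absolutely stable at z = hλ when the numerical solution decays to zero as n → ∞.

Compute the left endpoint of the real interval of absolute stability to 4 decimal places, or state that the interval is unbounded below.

Set f=λy, z=hλ:
  y_{n+1} = y_n + z·[9/10·y_n + 1/10·y_{n+1}] ⇒ (1 − 1/10z)y_{n+1} = (1 + 9/10z)y_n
  ⇒ R(z) = (1 + 9/10z)/(1 − 1/10z).

Need |R(x)|<1, x<0.
x=-0.35: |R|=0.6618
R=−1: 1+9/10x = −1+1/10x ⇒ -4/5x=2 ⇒ x=2/(-4/5)=-2.5000
Confirm numerically:
  x=-2.042: |R|=0.69573 <1
  x=-1.952: |R|=0.63320 <1
  x=-1.925: |R|=0.61426 <1
  x=-1.221: |R|=0.08814 <1
  x=-3.073: |R|=1.35065 >1
  x=-2.804: |R|=1.18994 >1
  x=-2.733: |R|=1.14639 >1
Stable set (-2.5000, 0).

z* = -2.5000.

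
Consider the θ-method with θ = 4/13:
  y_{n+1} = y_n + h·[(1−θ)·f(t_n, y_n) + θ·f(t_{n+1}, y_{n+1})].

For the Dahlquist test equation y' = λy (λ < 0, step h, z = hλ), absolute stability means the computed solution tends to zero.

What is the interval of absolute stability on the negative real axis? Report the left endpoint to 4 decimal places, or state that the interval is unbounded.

On y'=λy, z=hλ:
  y_{n+1} = y_n + z·[9/13·y_n + 4/13·y_{n+1}] ⇒ (1 − 4/13z)y_{n+1} = (1 + 9/13z)y_n
  R(z) = (1 + 9/13z)/(1 − 4/13z).

Solve |R(x)|<1 on ℝ⁻.
x=-1.17: |R|=0.1397
R=−1: 1+9/13x = −1+4/13x ⇒ -5/13x=2 ⇒ x=2/(-5/13)=-5.2000
Confirm numerically:
  x=-4.530: |R|=0.89235 <1
  x=-4.146: |R|=0.82186 <1
  x=-2.192: |R|=0.30908 <1
  x=-5.725: |R|=1.07312 >1
  x=-5.684: |R|=1.06772 >1
Interval (-5.2000, 0).

z∈(-5.2000,0).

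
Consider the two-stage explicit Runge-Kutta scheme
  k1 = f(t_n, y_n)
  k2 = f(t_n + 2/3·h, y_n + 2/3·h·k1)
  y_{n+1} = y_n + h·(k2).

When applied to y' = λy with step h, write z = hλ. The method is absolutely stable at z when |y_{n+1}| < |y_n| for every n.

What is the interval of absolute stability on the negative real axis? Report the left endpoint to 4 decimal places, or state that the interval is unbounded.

z∈(-1.5000,0).

On y'=λy, z=hλ:
  k1=λy_n ⇒ h·k1=z·y_n;  k2=λ(1+2/3z)y_n ⇒ h·k2=z(1+2/3z)y_n
  y_{n+1}/y_n = 1 + z(1+2/3z) = 1 + z + 2/3z²
  Hence R(z) = 1 + z + 2/3z².

Boundary: |R(x)|=1, x<0.
x=-1.6: |R|=1.1067
R=1: x+2/3x²=0 ⇒ x=−3/2=-1.5000; min R=1−1/(4·2/3)=0.6250>−1
Confirm numerically:
  x=-1.437: |R|=0.93965 <1
  x=-1.149: |R|=0.73113 <1
  x=-0.718: |R|=0.62568 <1
  x=-0.629: |R|=0.63476 <1
  x=-1.993: |R|=1.65503 >1
  x=-1.791: |R|=1.34745 >1
Interval (-1.5000, 0).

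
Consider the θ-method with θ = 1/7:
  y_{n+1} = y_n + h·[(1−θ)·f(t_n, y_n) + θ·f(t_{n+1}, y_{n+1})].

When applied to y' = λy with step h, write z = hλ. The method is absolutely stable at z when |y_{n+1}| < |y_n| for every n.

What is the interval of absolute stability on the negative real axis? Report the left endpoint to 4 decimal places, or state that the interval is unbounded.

Set f=λy, z=hλ:
  y_{n+1} = y_n + z·[6/7·y_n + 1/7·y_{n+1}] ⇒ (1 − 1/7z)y_{n+1} = (1 + 6/7z)y_n
  so R(z) = (1 + 6/7z)/(1 − 1/7z).

Find x<0 with |R(x)|<1.
x=-1.16: |R|=0.0049
R=−1: 1+6/7x = −1+1/7x ⇒ -5/7x=2 ⇒ x=2/(-5/7)=-2.8000
Confirm numerically:
  x=-2.535: |R|=0.86104 <1
  x=-2.142: |R|=0.64012 <1
  x=-1.259: |R|=0.06708 <1
  x=-3.132: |R|=1.16384 >1
  x=-2.960: |R|=1.08032 >1
So |R|<1 on (-2.8000, 0).

(-2.8000, 0).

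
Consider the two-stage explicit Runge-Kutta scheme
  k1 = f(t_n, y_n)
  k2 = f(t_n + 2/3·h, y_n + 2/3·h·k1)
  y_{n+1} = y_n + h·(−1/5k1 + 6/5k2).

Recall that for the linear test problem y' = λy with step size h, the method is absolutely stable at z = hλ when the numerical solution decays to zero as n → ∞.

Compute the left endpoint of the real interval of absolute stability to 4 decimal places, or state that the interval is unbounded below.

On y'=λy, z=hλ:
  k1=λy_n ⇒ h·k1=z·y_n;  k2=λ(1+2/3z)y_n ⇒ h·k2=z(1+2/3z)y_n
  y_{n+1}/y_n = 1 − 1/5z + 6/5z(1+2/3z) = 1 + z + 4/5z²
  ⇒ R(z) = 1 + z + 4/5z².

Boundary: |R(x)|=1, x<0.
x=-0.67: |R|=0.6891
R=1: x+4/5x²=0 ⇒ x=−5/4=-1.2500; min R=1−1/(4·4/5)=0.6875>−1
Confirm numerically:
  x=-1.038: |R|=0.82396 <1
  x=-0.841: |R|=0.72482 <1
  x=-0.654: |R|=0.68817 <1
  x=-0.573: |R|=0.68966 <1
  x=-1.826: |R|=1.84142 >1
  x=-1.675: |R|=1.56950 >1
  x=-1.441: |R|=1.22018 >1
So |R|<1 on (-1.2500, 0).

z* = -1.2500.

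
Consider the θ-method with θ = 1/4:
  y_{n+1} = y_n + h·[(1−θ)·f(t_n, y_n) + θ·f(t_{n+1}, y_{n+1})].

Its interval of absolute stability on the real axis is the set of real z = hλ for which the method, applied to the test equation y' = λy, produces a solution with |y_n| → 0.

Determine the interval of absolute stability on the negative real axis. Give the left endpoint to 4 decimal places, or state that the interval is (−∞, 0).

On y'=λy, z=hλ:
  y_{n+1} = y_n + z·[3/4·y_n + 1/4·y_{n+1}] ⇒ (1 − 1/4z)y_{n+1} = (1 + 3/4z)y_n
  Hence R(z) = (1 + 3/4z)/(1 − 1/4z).

Find x<0 with |R(x)|<1.
x=-1.12: |R|=0.1250
R=−1: 1+3/4x = −1+1/4x ⇒ -1/2x=2 ⇒ x=2/(-1/2)=-4.0000
Confirm numerically:
  x=-3.021: |R|=0.72112 <1
  x=-2.783: |R|=0.64116 <1
  x=-2.381: |R|=0.49256 <1
  x=-1.662: |R|=0.17414 <1
  x=-4.575: |R|=1.13411 >1
  x=-4.353: |R|=1.08452 >1
  x=-4.170: |R|=1.04162 >1
Interval (-4.0000, 0).

(-4.0000, 0).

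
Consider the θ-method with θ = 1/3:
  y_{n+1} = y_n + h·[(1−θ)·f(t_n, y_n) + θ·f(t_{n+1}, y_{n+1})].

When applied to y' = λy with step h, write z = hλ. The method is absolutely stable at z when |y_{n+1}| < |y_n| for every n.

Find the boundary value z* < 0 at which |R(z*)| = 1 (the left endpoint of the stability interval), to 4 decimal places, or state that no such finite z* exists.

left endpoint -6.0000.

With y'=λy (z=hλ):
  y_{n+1} = y_n + z·[2/3·y_n + 1/3·y_{n+1}] ⇒ (1 − 1/3z)y_{n+1} = (1 + 2/3z)y_n
  Hence R(z) = (1 + 2/3z)/(1 − 1/3z).

Boundary: |R(x)|=1, x<0.
x=-0.31: |R|=0.7190
R=−1: 1+2/3x = −1+1/3x ⇒ -1/3x=2 ⇒ x=2/(-1/3)=-6.0000
Confirm numerically:
  x=-4.150: |R|=0.74126 <1
  x=-3.940: |R|=0.70317 <1
  x=-3.690: |R|=0.65471 <1
  x=-2.816: |R|=0.45254 <1
  x=-6.599: |R|=1.06240 >1
  x=-6.565: |R|=1.05907 >1
  x=-6.191: |R|=1.02078 >1
So |R|<1 on (-6.0000, 0).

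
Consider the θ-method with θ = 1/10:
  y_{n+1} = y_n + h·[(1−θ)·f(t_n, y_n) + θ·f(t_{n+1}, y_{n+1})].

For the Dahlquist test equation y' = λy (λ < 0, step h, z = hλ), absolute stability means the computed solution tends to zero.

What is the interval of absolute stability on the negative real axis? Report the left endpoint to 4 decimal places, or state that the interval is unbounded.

z∈(-2.5000,0).

Test eqn y'=λy, z=hλ:
  y_{n+1} = y_n + z·[9/10·y_n + 1/10·y_{n+1}] ⇒ (1 − 1/10z)y_{n+1} = (1 + 9/10z)y_n
  Hence R(z) = (1 + 9/10z)/(1 − 1/10z).

Boundary: |R(x)|=1, x<0.
x=-1.2: |R|=0.0714
R=−1: 1+9/10x = −1+1/10x ⇒ -4/5x=2 ⇒ x=2/(-4/5)=-2.5000
Confirm numerically:
  x=-2.181: |R|=0.79049 <1
  x=-1.912: |R|=0.60510 <1
  x=-1.378: |R|=0.21111 <1
  x=-2.912: |R|=1.25527 >1
  x=-2.831: |R|=1.20638 >1
Interval (-2.5000, 0).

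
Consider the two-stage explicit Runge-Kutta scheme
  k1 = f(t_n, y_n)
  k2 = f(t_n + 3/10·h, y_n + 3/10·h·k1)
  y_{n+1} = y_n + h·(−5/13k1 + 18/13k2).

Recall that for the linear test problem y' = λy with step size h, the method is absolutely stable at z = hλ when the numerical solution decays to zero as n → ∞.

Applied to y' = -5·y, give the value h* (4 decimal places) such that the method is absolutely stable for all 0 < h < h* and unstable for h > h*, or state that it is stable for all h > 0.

(-2.4074,0); λ=-5 ⇒ h* = (65/27)/5 = 0.4815.

On y'=λy, z=hλ:
  k1=λy_n ⇒ h·k1=z·y_n;  k2=λ(1+3/10z)y_n ⇒ h·k2=z(1+3/10z)y_n
  y_{n+1}/y_n = 1 − 5/13z + 18/13z(1+3/10z) = 1 + z + 27/65z²
  ⇒ R(z) = 1 + z + 27/65z².

Solve |R(x)|<1 on ℝ⁻.
x=-0.43: |R|=0.6468
R=1: x+27/65x²=0 ⇒ x=−65/27=-2.4074; min R=1−1/(4·27/65)=0.3981>−1
Confirm numerically:
  x=-1.986: |R|=0.65236 <1
  x=-1.707: |R|=0.50337 <1
  x=-1.565: |R|=0.45237 <1
  x=-1.154: |R|=0.39917 <1
  x=-2.845: |R|=1.51713 >1
  x=-2.764: |R|=1.40941 >1
Stable set (-2.4074, 0).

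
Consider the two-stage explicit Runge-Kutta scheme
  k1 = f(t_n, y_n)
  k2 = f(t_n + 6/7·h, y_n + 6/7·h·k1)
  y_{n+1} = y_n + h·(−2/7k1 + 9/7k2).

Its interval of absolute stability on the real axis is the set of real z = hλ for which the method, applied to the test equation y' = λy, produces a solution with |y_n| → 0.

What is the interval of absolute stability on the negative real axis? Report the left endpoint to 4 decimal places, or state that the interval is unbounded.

z∈(-0.9074,0).

Set f=λy, z=hλ:
  k1=λy_n ⇒ h·k1=z·y_n;  k2=λ(1+6/7z)y_n ⇒ h·k2=z(1+6/7z)y_n
  y_{n+1}/y_n = 1 − 2/7z + 9/7z(1+6/7z) = 1 + z + 54/49z²
  R(z) = 1 + z + 54/49z².

Find x<0 with |R(x)|<1.
x=-1.33: |R|=1.6194
R=1: x+54/49x²=0 ⇒ x=−49/54=-0.9074; min R=1−1/(4·54/49)=0.7731>−1
Confirm numerically:
  x=-0.584: |R|=0.79186 <1
  x=-0.577: |R|=0.78990 <1
  x=-0.458: |R|=0.77317 <1
  x=-0.392: |R|=0.77734 <1
  x=-1.446: |R|=1.85827 >1
  x=-1.437: |R|=1.83868 >1
  x=-1.306: |R|=1.57368 >1
So |R|<1 on (-0.9074, 0).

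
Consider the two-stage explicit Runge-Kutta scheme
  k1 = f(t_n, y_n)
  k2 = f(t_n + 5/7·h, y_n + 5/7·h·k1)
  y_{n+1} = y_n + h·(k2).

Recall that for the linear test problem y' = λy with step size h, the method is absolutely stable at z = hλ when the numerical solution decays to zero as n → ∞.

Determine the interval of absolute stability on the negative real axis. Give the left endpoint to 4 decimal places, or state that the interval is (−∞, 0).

(-1.4000, 0).

With y'=λy (z=hλ):
  k1=λy_n ⇒ h·k1=z·y_n;  k2=λ(1+5/7z)y_n ⇒ h·k2=z(1+5/7z)y_n
  y_{n+1}/y_n = 1 + z(1+5/7z) = 1 + z + 5/7z²
  ⇒ R(z) = 1 + z + 5/7z².

Find x<0 with |R(x)|<1.
x=-0.54: |R|=0.6683
R=1: x+5/7x²=0 ⇒ x=−7/5=-1.4000; min R=1−1/(4·5/7)=0.6500>−1
Confirm numerically:
  x=-1.353: |R|=0.95458 <1
  x=-1.288: |R|=0.89696 <1
  x=-0.686: |R|=0.65014 <1
  x=-1.935: |R|=1.73945 >1
  x=-1.847: |R|=1.58972 >1
So |R|<1 on (-1.4000, 0).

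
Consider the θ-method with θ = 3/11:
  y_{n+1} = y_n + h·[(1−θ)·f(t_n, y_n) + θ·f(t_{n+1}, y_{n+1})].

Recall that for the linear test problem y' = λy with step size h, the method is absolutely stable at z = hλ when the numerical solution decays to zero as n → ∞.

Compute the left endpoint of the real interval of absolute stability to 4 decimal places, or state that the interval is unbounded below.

Set f=λy, z=hλ:
  y_{n+1} = y_n + z·[8/11·y_n + 3/11·y_{n+1}] ⇒ (1 − 3/11z)y_{n+1} = (1 + 8/11z)y_n
  ⇒ R(z) = (1 + 8/11z)/(1 − 3/11z).

Solve |R(x)|<1 on ℝ⁻.
x=-1.25: |R|=0.0678
R=−1: 1+8/11x = −1+3/11x ⇒ -5/11x=2 ⇒ x=2/(-5/11)=-4.4000
Confirm numerically:
  x=-3.439: |R|=0.77459 <1
  x=-3.360: |R|=0.75332 <1
  x=-3.324: |R|=0.74347 <1
  x=-2.536: |R|=0.49914 <1
  x=-4.718: |R|=1.06321 >1
  x=-4.607: |R|=1.04170 >1
Interval (-4.4000, 0).

left endpoint -4.4000.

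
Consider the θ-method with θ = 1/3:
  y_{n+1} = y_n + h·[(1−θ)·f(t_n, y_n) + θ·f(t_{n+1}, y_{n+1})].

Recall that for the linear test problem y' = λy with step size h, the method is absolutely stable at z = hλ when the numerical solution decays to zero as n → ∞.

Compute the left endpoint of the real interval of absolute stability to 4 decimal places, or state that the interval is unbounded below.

On y'=λy, z=hλ:
  y_{n+1} = y_n + z·[2/3·y_n + 1/3·y_{n+1}] ⇒ (1 − 1/3z)y_{n+1} = (1 + 2/3z)y_n
  Hence R(z) = (1 + 2/3z)/(1 − 1/3z).

Solve |R(x)|<1 on ℝ⁻.
x=-0.86: |R|=0.3316
R=−1: 1+2/3x = −1+1/3x ⇒ -1/3x=2 ⇒ x=2/(-1/3)=-6.0000
Confirm numerically:
  x=-5.669: |R|=0.96182 <1
  x=-3.964: |R|=0.70764 <1
  x=-3.659: |R|=0.64845 <1
  x=-6.498: |R|=1.05243 >1
  x=-6.491: |R|=1.05173 >1
Interval (-6.0000, 0).

left endpoint -6.0000.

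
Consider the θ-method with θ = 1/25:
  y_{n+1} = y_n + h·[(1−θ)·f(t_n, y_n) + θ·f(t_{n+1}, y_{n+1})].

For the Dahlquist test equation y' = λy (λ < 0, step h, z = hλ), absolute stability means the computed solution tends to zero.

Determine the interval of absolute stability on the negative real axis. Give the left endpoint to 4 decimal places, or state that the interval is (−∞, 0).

(-2.1739, 0).

With y'=λy (z=hλ):
  y_{n+1} = y_n + z·[24/25·y_n + 1/25·y_{n+1}] ⇒ (1 − 1/25z)y_{n+1} = (1 + 24/25z)y_n
  ⇒ R(z) = (1 + 24/25z)/(1 − 1/25z).

Boundary: |R(x)|=1, x<0.
x=-1.52: |R|=0.4329
R=−1: 1+24/25x = −1+1/25x ⇒ -23/25x=2 ⇒ x=2/(-23/25)=-2.1739
Confirm numerically:
  x=-1.865: |R|=0.73553 <1
  x=-1.732: |R|=0.61978 <1
  x=-1.146: |R|=0.09577 <1
  x=-0.914: |R|=0.11824 <1
  x=-2.263: |R|=1.07516 >1
  x=-2.238: |R|=1.05412 >1
  x=-2.227: |R|=1.04485 >1
So |R|<1 on (-2.1739, 0).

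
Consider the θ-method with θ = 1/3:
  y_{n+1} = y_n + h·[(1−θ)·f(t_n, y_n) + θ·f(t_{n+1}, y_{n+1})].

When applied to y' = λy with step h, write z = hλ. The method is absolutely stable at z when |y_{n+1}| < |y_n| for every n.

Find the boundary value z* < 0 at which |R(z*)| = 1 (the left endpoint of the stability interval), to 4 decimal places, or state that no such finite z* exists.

z* = -6.0000.

On y'=λy, z=hλ:
  y_{n+1} = y_n + z·[2/3·y_n + 1/3·y_{n+1}] ⇒ (1 − 1/3z)y_{n+1} = (1 + 2/3z)y_n
  so R(z) = (1 + 2/3z)/(1 − 1/3z).

Find x<0 with |R(x)|<1.
x=-1.12: |R|=0.1845
R=−1: 1+2/3x = −1+1/3x ⇒ -1/3x=2 ⇒ x=2/(-1/3)=-6.0000
Confirm numerically:
  x=-5.564: |R|=0.94909 <1
  x=-5.049: |R|=0.88185 <1
  x=-4.663: |R|=0.82553 <1
  x=-2.526: |R|=0.37134 <1
  x=-6.532: |R|=1.05581 >1
  x=-6.149: |R|=1.01629 >1
Interval (-6.0000, 0).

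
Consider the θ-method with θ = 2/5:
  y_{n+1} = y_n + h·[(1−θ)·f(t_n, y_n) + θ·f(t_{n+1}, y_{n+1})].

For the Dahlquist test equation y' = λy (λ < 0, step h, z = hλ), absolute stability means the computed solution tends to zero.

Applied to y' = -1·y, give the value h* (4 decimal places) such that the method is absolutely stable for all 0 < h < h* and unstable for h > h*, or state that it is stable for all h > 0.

Set f=λy, z=hλ:
  y_{n+1} = y_n + z·[3/5·y_n + 2/5·y_{n+1}] ⇒ (1 − 2/5z)y_{n+1} = (1 + 3/5z)y_n
  Hence R(z) = (1 + 3/5z)/(1 − 2/5z).

Need |R(x)|<1, x<0.
x=-0.5: |R|=0.5833
R=−1: 1+3/5x = −1+2/5x ⇒ -1/5x=2 ⇒ x=2/(-1/5)=-10.0000
Confirm numerically:
  x=-6.814: |R|=0.82897 <1
  x=-6.526: |R|=0.80756 <1
  x=-6.117: |R|=0.77469 <1
  x=-5.976: |R|=0.76262 <1
  x=-10.333: |R|=1.01297 >1
  x=-10.202: |R|=1.00795 >1
Interval (-10.0000, 0).

(-10.0000,0); λ=-1 ⇒ h* = (10)/1 = 10.0000.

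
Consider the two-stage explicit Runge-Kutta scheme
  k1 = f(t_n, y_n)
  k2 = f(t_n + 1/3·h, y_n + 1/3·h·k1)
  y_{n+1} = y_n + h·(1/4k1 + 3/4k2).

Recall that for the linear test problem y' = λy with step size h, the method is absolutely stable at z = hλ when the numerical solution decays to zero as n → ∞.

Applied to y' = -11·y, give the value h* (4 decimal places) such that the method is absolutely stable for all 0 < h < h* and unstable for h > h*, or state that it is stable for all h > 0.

(-4.0000,0); λ=-11 ⇒ h* = (4)/11 = 0.3636.

With y'=λy (z=hλ):
  k1=λy_n ⇒ h·k1=z·y_n;  k2=λ(1+1/3z)y_n ⇒ h·k2=z(1+1/3z)y_n
  y_{n+1}/y_n = 1 + 1/4z + 3/4z(1+1/3z) = 1 + z + 1/4z²
  so R(z) = 1 + z + 1/4z².

Need |R(x)|<1, x<0.
x=-0.98: |R|=0.2601
R=1: x+1/4x²=0 ⇒ x=−4=-4.0000; min R=1−1/(4·1/4)=0.0000>−1
Confirm numerically:
  x=-3.841: |R|=0.84732 <1
  x=-3.741: |R|=0.75777 <1
  x=-2.446: |R|=0.04973 <1
  x=-2.352: |R|=0.03098 <1
  x=-4.389: |R|=1.42683 >1
  x=-4.060: |R|=1.06090 >1
So |R|<1 on (-4.0000, 0).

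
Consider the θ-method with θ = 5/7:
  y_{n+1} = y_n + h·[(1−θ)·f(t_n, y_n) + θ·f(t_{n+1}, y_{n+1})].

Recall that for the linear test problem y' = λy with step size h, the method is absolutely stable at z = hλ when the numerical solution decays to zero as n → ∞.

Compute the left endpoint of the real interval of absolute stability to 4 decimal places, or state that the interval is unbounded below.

(−∞, 0) — no finite endpoint.

Set f=λy, z=hλ:
  y_{n+1} = y_n + z·[2/7·y_n + 5/7·y_{n+1}] ⇒ (1 − 5/7z)y_{n+1} = (1 + 2/7z)y_n
  R(z) = (1 + 2/7z)/(1 − 5/7z).

Boundary: |R(x)|=1, x<0.
x=-0.82: |R|=0.4829
x=-2: |R|=0.1765
x=-10: |R|=0.2281
x=-100: |R|=0.3807
θ=5/7≥1/2 ⇒ |1+2/7x|<|1−5/7x| ∀x<0 ⇒ unbounded interval.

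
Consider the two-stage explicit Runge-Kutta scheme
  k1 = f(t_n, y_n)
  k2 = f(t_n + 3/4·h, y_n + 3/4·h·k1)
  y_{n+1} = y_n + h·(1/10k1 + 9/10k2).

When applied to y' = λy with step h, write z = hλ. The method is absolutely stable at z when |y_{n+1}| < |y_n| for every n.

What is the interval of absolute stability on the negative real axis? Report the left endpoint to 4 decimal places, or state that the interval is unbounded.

Test eqn y'=λy, z=hλ:
  k1=λy_n ⇒ h·k1=z·y_n;  k2=λ(1+3/4z)y_n ⇒ h·k2=z(1+3/4z)y_n
  y_{n+1}/y_n = 1 + 1/10z + 9/10z(1+3/4z) = 1 + z + 27/40z²
  R(z) = 1 + z + 27/40z².

Need |R(x)|<1, x<0.
x=-1.79: |R|=1.3728
R=1: x+27/40x²=0 ⇒ x=−40/27=-1.4815; min R=1−1/(4·27/40)=0.6296>−1
Confirm numerically:
  x=-1.304: |R|=0.84378 <1
  x=-1.062: |R|=0.69929 <1
  x=-0.874: |R|=0.64162 <1
  x=-0.720: |R|=0.62992 <1
  x=-2.006: |R|=1.71022 >1
  x=-1.792: |R|=1.37560 >1
  x=-1.755: |R|=1.32402 >1
Interval (-1.4815, 0).

z∈(-1.4815,0).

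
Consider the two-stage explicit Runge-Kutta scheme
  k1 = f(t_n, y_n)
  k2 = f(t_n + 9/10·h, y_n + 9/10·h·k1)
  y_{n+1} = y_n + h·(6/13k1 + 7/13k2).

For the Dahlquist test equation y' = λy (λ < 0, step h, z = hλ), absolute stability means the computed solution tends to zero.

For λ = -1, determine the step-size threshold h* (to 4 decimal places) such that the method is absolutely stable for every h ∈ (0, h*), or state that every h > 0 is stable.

On y'=λy, z=hλ:
  k1=λy_n ⇒ h·k1=z·y_n;  k2=λ(1+9/10z)y_n ⇒ h·k2=z(1+9/10z)y_n
  y_{n+1}/y_n = 1 + 6/13z + 7/13z(1+9/10z) = 1 + z + 63/130z²
  so R(z) = 1 + z + 63/130z².

Need |R(x)|<1, x<0.
x=-1.52: |R|=0.5997
R=1: x+63/130x²=0 ⇒ x=−130/63=-2.0635; min R=1−1/(4·63/130)=0.4841>−1
Confirm numerically:
  x=-2.040: |R|=0.97678 <1
  x=-1.762: |R|=0.74256 <1
  x=-1.609: |R|=0.64561 <1
  x=-1.380: |R|=0.54290 <1
  x=-2.659: |R|=1.76737 >1
  x=-2.111: |R|=1.04860 >1
Interval (-2.0635, 0).

(-2.0635,0); λ=-1 ⇒ h* = (130/63)/1 = 2.0635.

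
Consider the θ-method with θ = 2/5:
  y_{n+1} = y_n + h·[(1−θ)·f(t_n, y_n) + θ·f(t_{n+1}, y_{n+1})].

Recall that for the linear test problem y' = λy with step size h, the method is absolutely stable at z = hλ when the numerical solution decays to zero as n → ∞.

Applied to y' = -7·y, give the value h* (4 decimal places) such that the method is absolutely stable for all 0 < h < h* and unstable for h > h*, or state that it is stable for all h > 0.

(-10.0000,0); λ=-7 ⇒ h* = (10)/7 = 1.4286.

Set f=λy, z=hλ:
  y_{n+1} = y_n + z·[3/5·y_n + 2/5·y_{n+1}] ⇒ (1 − 2/5z)y_{n+1} = (1 + 3/5z)y_n
  R(z) = (1 + 3/5z)/(1 − 2/5z).

Find x<0 with |R(x)|<1.
x=-1.78: |R|=0.0397
R=−1: 1+3/5x = −1+2/5x ⇒ -1/5x=2 ⇒ x=2/(-1/5)=-10.0000
Confirm numerically:
  x=-9.609: |R|=0.98385 <1
  x=-4.095: |R|=0.55231 <1
  x=-4.043: |R|=0.54478 <1
  x=-10.299: |R|=1.01168 >1
  x=-10.023: |R|=1.00092 >1
Interval (-10.0000, 0).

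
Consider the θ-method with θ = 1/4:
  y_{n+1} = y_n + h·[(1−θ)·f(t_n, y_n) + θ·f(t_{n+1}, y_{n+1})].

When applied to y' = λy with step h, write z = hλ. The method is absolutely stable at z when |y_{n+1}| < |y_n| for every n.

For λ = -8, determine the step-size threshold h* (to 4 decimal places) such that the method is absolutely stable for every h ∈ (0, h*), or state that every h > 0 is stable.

Test eqn y'=λy, z=hλ:
  y_{n+1} = y_n + z·[3/4·y_n + 1/4·y_{n+1}] ⇒ (1 − 1/4z)y_{n+1} = (1 + 3/4z)y_n
  Hence R(z) = (1 + 3/4z)/(1 − 1/4z).

Solve |R(x)|<1 on ℝ⁻.
x=-0.61: |R|=0.4707
R=−1: 1+3/4x = −1+1/4x ⇒ -1/2x=2 ⇒ x=2/(-1/2)=-4.0000
Confirm numerically:
  x=-3.625: |R|=0.90164 <1
  x=-3.179: |R|=0.77128 <1
  x=-3.139: |R|=0.75879 <1
  x=-1.824: |R|=0.25275 <1
  x=-4.283: |R|=1.06833 >1
  x=-4.226: |R|=1.05495 >1
  x=-4.063: |R|=1.01563 >1
So |R|<1 on (-4.0000, 0).

(-4.0000,0); λ=-8 ⇒ h* = (4)/8 = 0.5000.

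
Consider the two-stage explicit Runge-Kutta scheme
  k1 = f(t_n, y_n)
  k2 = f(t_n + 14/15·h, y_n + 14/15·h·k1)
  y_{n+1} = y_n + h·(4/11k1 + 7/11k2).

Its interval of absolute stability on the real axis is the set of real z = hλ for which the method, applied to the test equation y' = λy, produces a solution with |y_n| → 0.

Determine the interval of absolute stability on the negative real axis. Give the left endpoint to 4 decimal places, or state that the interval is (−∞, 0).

Set f=λy, z=hλ:
  k1=λy_n ⇒ h·k1=z·y_n;  k2=λ(1+14/15z)y_n ⇒ h·k2=z(1+14/15z)y_n
  y_{n+1}/y_n = 1 + 4/11z + 7/11z(1+14/15z) = 1 + z + 98/165z²
  R(z) = 1 + z + 98/165z².

Solve |R(x)|<1 on ℝ⁻.
x=-0.54: |R|=0.6332
R=1: x+98/165x²=0 ⇒ x=−165/98=-1.6837; min R=1−1/(4·98/165)=0.5791>−1
Confirm numerically:
  x=-1.532: |R|=0.86199 <1
  x=-1.296: |R|=0.70159 <1
  x=-1.124: |R|=0.62637 <1
  x=-0.844: |R|=0.57908 <1
  x=-2.282: |R|=1.81095 >1
  x=-2.106: |R|=1.52826 >1
  x=-1.868: |R|=1.20451 >1
Stable set (-1.6837, 0).

z∈(-1.6837,0).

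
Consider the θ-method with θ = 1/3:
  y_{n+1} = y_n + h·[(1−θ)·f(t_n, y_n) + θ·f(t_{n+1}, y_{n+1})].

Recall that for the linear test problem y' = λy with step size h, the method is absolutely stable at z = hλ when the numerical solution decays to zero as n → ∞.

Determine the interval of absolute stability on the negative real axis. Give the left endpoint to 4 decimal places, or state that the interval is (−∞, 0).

z∈(-6.0000,0).

With y'=λy (z=hλ):
  y_{n+1} = y_n + z·[2/3·y_n + 1/3·y_{n+1}] ⇒ (1 − 1/3z)y_{n+1} = (1 + 2/3z)y_n
  Hence R(z) = (1 + 2/3z)/(1 − 1/3z).

Boundary: |R(x)|=1, x<0.
x=-0.9: |R|=0.3077
R=−1: 1+2/3x = −1+1/3x ⇒ -1/3x=2 ⇒ x=2/(-1/3)=-6.0000
Confirm numerically:
  x=-5.840: |R|=0.98190 <1
  x=-5.692: |R|=0.96457 <1
  x=-4.155: |R|=0.74214 <1
  x=-2.618: |R|=0.39801 <1
  x=-6.274: |R|=1.02954 >1
  x=-6.084: |R|=1.00925 >1
Interval (-6.0000, 0).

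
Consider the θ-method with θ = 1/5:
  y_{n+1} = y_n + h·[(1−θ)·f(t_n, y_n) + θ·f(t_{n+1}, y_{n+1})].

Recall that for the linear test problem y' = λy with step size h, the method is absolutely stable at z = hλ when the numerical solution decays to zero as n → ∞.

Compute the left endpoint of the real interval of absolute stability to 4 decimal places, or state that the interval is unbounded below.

On y'=λy, z=hλ:
  y_{n+1} = y_n + z·[4/5·y_n + 1/5·y_{n+1}] ⇒ (1 − 1/5z)y_{n+1} = (1 + 4/5z)y_n
  Hence R(z) = (1 + 4/5z)/(1 − 1/5z).

Boundary: |R(x)|=1, x<0.
x=-0.62: |R|=0.4484
R=−1: 1+4/5x = −1+1/5x ⇒ -3/5x=2 ⇒ x=2/(-3/5)=-3.3333
Confirm numerically:
  x=-2.927: |R|=0.84622 <1
  x=-2.909: |R|=0.83904 <1
  x=-1.781: |R|=0.31323 <1
  x=-1.593: |R|=0.20810 <1
  x=-3.811: |R|=1.16264 >1
  x=-3.480: |R|=1.05189 >1
Interval (-3.3333, 0).

left endpoint -3.3333.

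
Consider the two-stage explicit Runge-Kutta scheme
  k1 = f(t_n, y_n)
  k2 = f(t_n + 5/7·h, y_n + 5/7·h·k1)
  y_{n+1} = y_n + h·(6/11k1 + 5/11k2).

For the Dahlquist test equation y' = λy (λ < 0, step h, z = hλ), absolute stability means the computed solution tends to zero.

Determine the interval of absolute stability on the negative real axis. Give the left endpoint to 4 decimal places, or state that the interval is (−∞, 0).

(-3.0800, 0).

On y'=λy, z=hλ:
  k1=λy_n ⇒ h·k1=z·y_n;  k2=λ(1+5/7z)y_n ⇒ h·k2=z(1+5/7z)y_n
  y_{n+1}/y_n = 1 + 6/11z + 5/11z(1+5/7z) = 1 + z + 25/77z²
  ⇒ R(z) = 1 + z + 25/77z².

Find x<0 with |R(x)|<1.
x=-0.9: |R|=0.3630
R=1: x+25/77x²=0 ⇒ x=−77/25=-3.0800; min R=1−1/(4·25/77)=0.2300>−1
Confirm numerically:
  x=-2.603: |R|=0.59687 <1
  x=-2.329: |R|=0.43212 <1
  x=-1.448: |R|=0.23275 <1
  x=-1.365: |R|=0.23994 <1
  x=-3.585: |R|=1.58780 >1
  x=-3.454: |R|=1.41941 >1
So |R|<1 on (-3.0800, 0).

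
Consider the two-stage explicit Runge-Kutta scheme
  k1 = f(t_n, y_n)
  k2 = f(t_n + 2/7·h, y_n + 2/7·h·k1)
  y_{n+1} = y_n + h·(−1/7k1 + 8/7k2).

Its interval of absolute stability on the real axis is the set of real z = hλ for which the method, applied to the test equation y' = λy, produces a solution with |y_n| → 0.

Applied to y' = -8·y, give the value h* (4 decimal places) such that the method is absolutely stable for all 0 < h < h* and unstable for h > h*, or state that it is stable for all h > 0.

Set f=λy, z=hλ:
  k1=λy_n ⇒ h·k1=z·y_n;  k2=λ(1+2/7z)y_n ⇒ h·k2=z(1+2/7z)y_n
  y_{n+1}/y_n = 1 − 1/7z + 8/7z(1+2/7z) = 1 + z + 16/49z²
  Hence R(z) = 1 + z + 16/49z².

Boundary: |R(x)|=1, x<0.
x=-0.43: |R|=0.6304
R=1: x+16/49x²=0 ⇒ x=−49/16=-3.0625; min R=1−1/(4·16/49)=0.2344>−1
Confirm numerically:
  x=-2.784: |R|=0.74683 <1
  x=-2.776: |R|=0.74030 <1
  x=-2.452: |R|=0.51120 <1
  x=-2.011: |R|=0.30953 <1
  x=-3.570: |R|=1.59160 >1
  x=-3.330: |R|=1.29087 >1
  x=-3.280: |R|=1.23295 >1
Stable set (-3.0625, 0).

(-3.0625,0); λ=-8 ⇒ h* = (49/16)/8 = 0.3828.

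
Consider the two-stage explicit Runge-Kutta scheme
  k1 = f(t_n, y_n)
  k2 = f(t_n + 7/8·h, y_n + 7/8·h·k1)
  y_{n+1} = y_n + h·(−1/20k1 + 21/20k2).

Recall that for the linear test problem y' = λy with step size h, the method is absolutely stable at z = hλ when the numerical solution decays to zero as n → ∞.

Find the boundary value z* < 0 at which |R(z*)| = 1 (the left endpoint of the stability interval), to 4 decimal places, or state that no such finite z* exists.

On y'=λy, z=hλ:
  k1=λy_n ⇒ h·k1=z·y_n;  k2=λ(1+7/8z)y_n ⇒ h·k2=z(1+7/8z)y_n
  y_{n+1}/y_n = 1 − 1/20z + 21/20z(1+7/8z) = 1 + z + 147/160z²
  ⇒ R(z) = 1 + z + 147/160z².

Find x<0 with |R(x)|<1.
x=-1.36: |R|=1.3393
R=1: x+147/160x²=0 ⇒ x=−160/147=-1.0884; min R=1−1/(4·147/160)=0.7279>−1
Confirm numerically:
  x=-1.039: |R|=0.95281 <1
  x=-0.992: |R|=0.91211 <1
  x=-0.676: |R|=0.74385 <1
  x=-1.630: |R|=1.81103 >1
  x=-1.319: |R|=1.27941 >1
So |R|<1 on (-1.0884, 0).

z* = -1.0884.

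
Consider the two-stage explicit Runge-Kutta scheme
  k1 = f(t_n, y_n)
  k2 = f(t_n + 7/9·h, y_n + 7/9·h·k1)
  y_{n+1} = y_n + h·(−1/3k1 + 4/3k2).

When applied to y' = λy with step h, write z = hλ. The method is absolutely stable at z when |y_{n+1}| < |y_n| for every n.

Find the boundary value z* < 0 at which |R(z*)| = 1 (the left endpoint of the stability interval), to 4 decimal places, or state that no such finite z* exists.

Test eqn y'=λy, z=hλ:
  k1=λy_n ⇒ h·k1=z·y_n;  k2=λ(1+7/9z)y_n ⇒ h·k2=z(1+7/9z)y_n
  y_{n+1}/y_n = 1 − 1/3z + 4/3z(1+7/9z) = 1 + z + 28/27z²
  R(z) = 1 + z + 28/27z².

Find x<0 with |R(x)|<1.
x=-0.56: |R|=0.7652
R=1: x+28/27x²=0 ⇒ x=−27/28=-0.9643; min R=1−1/(4·28/27)=0.7589>−1
Confirm numerically:
  x=-0.848: |R|=0.89774 <1
  x=-0.652: |R|=0.78885 <1
  x=-0.647: |R|=0.78711 <1
  x=-0.415: |R|=0.76360 <1
  x=-1.472: |R|=1.77504 >1
  x=-1.392: |R|=1.61743 >1
  x=-1.329: |R|=1.50266 >1
Stable set (-0.9643, 0).

left endpoint -0.9643.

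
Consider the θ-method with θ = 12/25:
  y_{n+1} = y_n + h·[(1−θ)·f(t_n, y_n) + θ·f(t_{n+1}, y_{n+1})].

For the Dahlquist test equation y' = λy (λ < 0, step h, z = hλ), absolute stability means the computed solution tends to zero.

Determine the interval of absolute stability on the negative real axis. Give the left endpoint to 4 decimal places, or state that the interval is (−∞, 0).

Test eqn y'=λy, z=hλ:
  y_{n+1} = y_n + z·[13/25·y_n + 12/25·y_{n+1}] ⇒ (1 − 12/25z)y_{n+1} = (1 + 13/25z)y_n
  so R(z) = (1 + 13/25z)/(1 − 12/25z).

Boundary: |R(x)|=1, x<0.
x=-1.56: |R|=0.1080
R=−1: 1+13/25x = −1+12/25x ⇒ -1/25x=2 ⇒ x=2/(-1/25)=-50.0000
Confirm numerically:
  x=-45.400: |R|=0.99193 <1
  x=-44.113: |R|=0.98938 <1
  x=-29.870: |R|=0.94750 <1
  x=-50.338: |R|=1.00054 >1
  x=-50.290: |R|=1.00046 >1
  x=-50.191: |R|=1.00030 >1
So |R|<1 on (-50.0000, 0).

(-50.0000, 0).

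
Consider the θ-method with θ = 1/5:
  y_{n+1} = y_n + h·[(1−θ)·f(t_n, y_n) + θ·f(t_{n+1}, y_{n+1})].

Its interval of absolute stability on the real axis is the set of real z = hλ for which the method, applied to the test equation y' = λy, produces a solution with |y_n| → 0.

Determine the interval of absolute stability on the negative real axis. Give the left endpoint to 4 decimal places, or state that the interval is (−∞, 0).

(-3.3333, 0).

Test eqn y'=λy, z=hλ:
  y_{n+1} = y_n + z·[4/5·y_n + 1/5·y_{n+1}] ⇒ (1 − 1/5z)y_{n+1} = (1 + 4/5z)y_n
  ⇒ R(z) = (1 + 4/5z)/(1 − 1/5z).

Solve |R(x)|<1 on ℝ⁻.
x=-1.48: |R|=0.1420
R=−1: 1+4/5x = −1+1/5x ⇒ -3/5x=2 ⇒ x=2/(-3/5)=-3.3333
Confirm numerically:
  x=-3.119: |R|=0.92080 <1
  x=-3.063: |R|=0.89942 <1
  x=-2.697: |R|=0.75198 <1
  x=-1.355: |R|=0.06609 <1
  x=-3.930: |R|=1.20045 >1
  x=-3.410: |R|=1.02735 >1
Interval (-3.3333, 0).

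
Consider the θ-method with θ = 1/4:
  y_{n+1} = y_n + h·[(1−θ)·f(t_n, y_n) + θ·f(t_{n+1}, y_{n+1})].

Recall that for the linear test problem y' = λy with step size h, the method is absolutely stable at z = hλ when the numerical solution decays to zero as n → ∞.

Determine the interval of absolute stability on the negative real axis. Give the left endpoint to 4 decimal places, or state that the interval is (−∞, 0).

On y'=λy, z=hλ:
  y_{n+1} = y_n + z·[3/4·y_n + 1/4·y_{n+1}] ⇒ (1 − 1/4z)y_{n+1} = (1 + 3/4z)y_n
  so R(z) = (1 + 3/4z)/(1 − 1/4z).

Boundary: |R(x)|=1, x<0.
x=-1.39: |R|=0.0315
R=−1: 1+3/4x = −1+1/4x ⇒ -1/2x=2 ⇒ x=2/(-1/2)=-4.0000
Confirm numerically:
  x=-3.829: |R|=0.95632 <1
  x=-2.231: |R|=0.43219 <1
  x=-2.103: |R|=0.37834 <1
  x=-4.558: |R|=1.13040 >1
  x=-4.493: |R|=1.11610 >1
  x=-4.393: |R|=1.09365 >1
Stable set (-4.0000, 0).

z∈(-4.0000,0).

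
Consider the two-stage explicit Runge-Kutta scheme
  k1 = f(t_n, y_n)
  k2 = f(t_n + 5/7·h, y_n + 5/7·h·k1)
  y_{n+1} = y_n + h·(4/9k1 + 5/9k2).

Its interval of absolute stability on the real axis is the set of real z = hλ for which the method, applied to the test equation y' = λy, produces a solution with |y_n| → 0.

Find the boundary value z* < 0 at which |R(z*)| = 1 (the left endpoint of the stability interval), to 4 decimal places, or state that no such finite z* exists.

Set f=λy, z=hλ:
  k1=λy_n ⇒ h·k1=z·y_n;  k2=λ(1+5/7z)y_n ⇒ h·k2=z(1+5/7z)y_n
  y_{n+1}/y_n = 1 + 4/9z + 5/9z(1+5/7z) = 1 + z + 25/63z²
  so R(z) = 1 + z + 25/63z².

Boundary: |R(x)|=1, x<0.
x=-0.6: |R|=0.5429
R=1: x+25/63x²=0 ⇒ x=−63/25=-2.5200; min R=1−1/(4·25/63)=0.3700>−1
Confirm numerically:
  x=-2.101: |R|=0.65067 <1
  x=-1.993: |R|=0.58321 <1
  x=-1.088: |R|=0.38174 <1
  x=-3.095: |R|=1.70620 >1
  x=-2.597: |R|=1.07935 >1
Stable set (-2.5200, 0).

z* = -2.5200.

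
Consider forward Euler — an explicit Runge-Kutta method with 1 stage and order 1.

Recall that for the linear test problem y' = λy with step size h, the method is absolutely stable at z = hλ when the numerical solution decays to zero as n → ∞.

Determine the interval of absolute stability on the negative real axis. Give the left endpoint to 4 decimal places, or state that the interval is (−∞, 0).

z∈(-2.0000,0).

On y'=λy, z=hλ:
  order 1, 1-stage ⇒ R(z)=1+z
  (e.g. R(-1.39)=-0.39000, |R|=0.39000)

Need |R(x)|<1, x<0.
x=-1.39: |R|=0.3900
|R(-1.61)|=0.6100 |R(-1.25)|=0.2500 |R(-0.83)|=0.1700
Bisect:
  x_lo=-2.8348 |R|=1.8348  x_hi=-0.2688 |R|=0.7312
  mid=-1.55176 |R|=0.55176 →hi
  mid=-2.19326 |R|=1.19326 →lo
  mid=-1.87251 |R|=0.87251 →hi
  mid=-2.03289 |R|=1.03289 →lo
  mid=-1.95270 |R|=0.95270 →hi
  mid=-1.99279 |R|=0.99279 →hi
  mid=-2.01284 |R|=1.01284 →lo
  mid=-2.00282 |R|=1.00282 →lo
  ...
  [-2.00015,-2.00000] ⇒ x*=-2.0000
Stable set (-2.0000, 0).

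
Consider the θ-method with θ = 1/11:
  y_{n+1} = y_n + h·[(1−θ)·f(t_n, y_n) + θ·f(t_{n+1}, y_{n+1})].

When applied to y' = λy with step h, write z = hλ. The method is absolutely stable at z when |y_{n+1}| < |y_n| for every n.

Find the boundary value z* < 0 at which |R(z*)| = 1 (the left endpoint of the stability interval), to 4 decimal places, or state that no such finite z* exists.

With y'=λy (z=hλ):
  y_{n+1} = y_n + z·[10/11·y_n + 1/11·y_{n+1}] ⇒ (1 − 1/11z)y_{n+1} = (1 + 10/11z)y_n
  ⇒ R(z) = (1 + 10/11z)/(1 − 1/11z).

Need |R(x)|<1, x<0.
x=-1.08: |R|=0.0166
R=−1: 1+10/11x = −1+1/11x ⇒ -9/11x=2 ⇒ x=2/(-9/11)=-2.4444
Confirm numerically:
  x=-2.272: |R|=0.88306 <1
  x=-1.691: |R|=0.46568 <1
  x=-1.346: |R|=0.19925 <1
  x=-1.332: |R|=0.18813 <1
  x=-2.774: |R|=1.21533 >1
  x=-2.573: |R|=1.08524 >1
Interval (-2.4444, 0).

left endpoint -2.4444.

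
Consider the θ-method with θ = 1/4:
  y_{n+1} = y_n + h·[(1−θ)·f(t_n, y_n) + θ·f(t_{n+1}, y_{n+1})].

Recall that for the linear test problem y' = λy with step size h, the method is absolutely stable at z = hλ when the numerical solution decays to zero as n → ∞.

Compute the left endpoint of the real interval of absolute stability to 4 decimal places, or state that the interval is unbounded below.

With y'=λy (z=hλ):
  y_{n+1} = y_n + z·[3/4·y_n + 1/4·y_{n+1}] ⇒ (1 − 1/4z)y_{n+1} = (1 + 3/4z)y_n
  R(z) = (1 + 3/4z)/(1 − 1/4z).

Solve |R(x)|<1 on ℝ⁻.
x=-0.35: |R|=0.6782
R=−1: 1+3/4x = −1+1/4x ⇒ -1/2x=2 ⇒ x=2/(-1/2)=-4.0000
Confirm numerically:
  x=-3.741: |R|=0.93308 <1
  x=-2.774: |R|=0.63803 <1
  x=-2.251: |R|=0.44041 <1
  x=-4.551: |R|=1.12887 >1
  x=-4.412: |R|=1.09796 >1
Interval (-4.0000, 0).

left endpoint -4.0000.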